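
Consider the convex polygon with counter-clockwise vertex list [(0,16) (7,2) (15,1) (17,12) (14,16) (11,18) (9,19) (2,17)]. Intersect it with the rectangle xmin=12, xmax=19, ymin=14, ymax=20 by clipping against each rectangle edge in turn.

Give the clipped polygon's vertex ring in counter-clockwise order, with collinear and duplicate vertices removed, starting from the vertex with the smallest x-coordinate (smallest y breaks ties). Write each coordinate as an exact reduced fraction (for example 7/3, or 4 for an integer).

Clipped polygon: [(12,14) (31/2,14) (14,16) (12,52/3)]

1. After x ≥ 12: [(12,11/8) (15,1) (17,12) (14,16) (12,52/3)]
2. After x ≤ 19: [(12,11/8) (15,1) (17,12) (14,16) (12,52/3)]
3. After y ≥ 14: [(12,14) (31/2,14) (14,16) (12,52/3)]
4. After y ≤ 20: [(12,14) (31/2,14) (14,16) (12,52/3)]
5. Canonical ring: [(12,14) (31/2,14) (14,16) (12,52/3)]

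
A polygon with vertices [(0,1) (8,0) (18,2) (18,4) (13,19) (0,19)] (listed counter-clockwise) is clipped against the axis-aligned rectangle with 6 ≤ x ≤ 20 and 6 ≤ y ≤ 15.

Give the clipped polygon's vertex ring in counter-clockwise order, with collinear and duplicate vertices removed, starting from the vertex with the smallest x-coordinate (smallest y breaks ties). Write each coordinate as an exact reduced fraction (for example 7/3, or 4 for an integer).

Clipped polygon: [(6,6) (52/3,6) (43/3,15) (6,15)]

1. After x ≥ 6: [(6,1/4) (8,0) (18,2) (18,4) (13,19) (6,19)]
2. After x ≤ 20: [(6,1/4) (8,0) (18,2) (18,4) (13,19) (6,19)]
3. After y ≥ 6: [(6,6) (52/3,6) (13,19) (6,19)]
4. After y ≤ 15: [(6,15) (6,6) (52/3,6) (43/3,15)]
5. Canonical ring: [(6,6) (52/3,6) (43/3,15) (6,15)]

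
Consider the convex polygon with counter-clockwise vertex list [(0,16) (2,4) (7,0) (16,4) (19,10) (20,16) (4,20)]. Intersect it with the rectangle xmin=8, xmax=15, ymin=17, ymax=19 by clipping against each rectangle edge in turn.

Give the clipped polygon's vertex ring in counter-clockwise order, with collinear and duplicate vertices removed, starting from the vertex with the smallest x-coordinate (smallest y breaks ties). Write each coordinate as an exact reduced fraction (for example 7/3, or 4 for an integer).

1. After x ≥ 8: [(8,4/9) (16,4) (19,10) (20,16) (8,19)]
2. After x ≤ 15: [(8,4/9) (15,32/9) (15,69/4) (8,19)]
3. After y ≥ 17: [(8,17) (15,17) (15,69/4) (8,19)]
4. After y ≤ 19: [(8,17) (15,17) (15,69/4) (8,19)]
5. Canonical ring: [(8,17) (15,17) (15,69/4) (8,19)]

Clipped polygon: [(8,17) (15,17) (15,69/4) (8,19)]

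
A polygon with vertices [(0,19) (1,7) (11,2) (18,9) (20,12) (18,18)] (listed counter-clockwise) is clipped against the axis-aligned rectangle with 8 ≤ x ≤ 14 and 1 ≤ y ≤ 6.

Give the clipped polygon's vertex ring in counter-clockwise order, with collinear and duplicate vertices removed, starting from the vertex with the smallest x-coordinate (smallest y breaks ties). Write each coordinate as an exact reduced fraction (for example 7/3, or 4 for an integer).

Clipped polygon: [(8,7/2) (11,2) (14,5) (14,6) (8,6)]

1. After x ≥ 8: [(8,167/9) (8,7/2) (11,2) (18,9) (20,12) (18,18)]
2. After x ≤ 14: [(14,164/9) (8,167/9) (8,7/2) (11,2) (14,5)]
3. After y ≥ 1: [(14,164/9) (8,167/9) (8,7/2) (11,2) (14,5)]
4. After y ≤ 6: [(14,6) (8,6) (8,7/2) (11,2) (14,5)]
5. Canonical ring: [(8,7/2) (11,2) (14,5) (14,6) (8,6)]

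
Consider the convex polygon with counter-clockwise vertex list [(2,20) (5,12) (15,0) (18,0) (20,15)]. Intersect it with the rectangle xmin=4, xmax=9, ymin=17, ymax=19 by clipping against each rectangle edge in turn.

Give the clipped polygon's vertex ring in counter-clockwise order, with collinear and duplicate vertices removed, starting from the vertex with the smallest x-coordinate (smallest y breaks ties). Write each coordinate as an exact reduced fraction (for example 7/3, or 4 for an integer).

Clipped polygon: [(4,17) (9,17) (9,325/18) (28/5,19) (4,19)]

1. After x ≥ 4: [(4,175/9) (4,44/3) (5,12) (15,0) (18,0) (20,15)]
2. After x ≤ 9: [(9,325/18) (4,175/9) (4,44/3) (5,12) (9,36/5)]
3. After y ≥ 17: [(9,17) (9,325/18) (4,175/9) (4,17)]
4. After y ≤ 19: [(9,17) (9,325/18) (28/5,19) (4,19) (4,17)]
5. Canonical ring: [(4,17) (9,17) (9,325/18) (28/5,19) (4,19)]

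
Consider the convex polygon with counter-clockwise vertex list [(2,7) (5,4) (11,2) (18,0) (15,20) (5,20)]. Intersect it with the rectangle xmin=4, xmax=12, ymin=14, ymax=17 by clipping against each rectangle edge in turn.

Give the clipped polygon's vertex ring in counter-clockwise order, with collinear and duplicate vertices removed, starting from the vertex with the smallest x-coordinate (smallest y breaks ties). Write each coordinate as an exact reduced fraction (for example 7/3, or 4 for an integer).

Clipped polygon: [(4,14) (12,14) (12,17) (56/13,17) (4,47/3)]

1. After x ≥ 4: [(4,47/3) (4,5) (5,4) (11,2) (18,0) (15,20) (5,20)]
2. After x ≤ 12: [(4,47/3) (4,5) (5,4) (11,2) (12,12/7) (12,20) (5,20)]
3. After y ≥ 14: [(4,47/3) (4,14) (12,14) (12,20) (5,20)]
4. After y ≤ 17: [(56/13,17) (4,47/3) (4,14) (12,14) (12,17)]
5. Canonical ring: [(4,14) (12,14) (12,17) (56/13,17) (4,47/3)]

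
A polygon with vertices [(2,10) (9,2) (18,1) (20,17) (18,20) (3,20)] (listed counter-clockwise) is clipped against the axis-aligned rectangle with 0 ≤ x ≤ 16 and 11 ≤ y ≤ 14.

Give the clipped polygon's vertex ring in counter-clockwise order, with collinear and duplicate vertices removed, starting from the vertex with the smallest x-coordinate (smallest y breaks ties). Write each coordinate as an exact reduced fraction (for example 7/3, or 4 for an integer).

1. After x ≥ 0: [(2,10) (9,2) (18,1) (20,17) (18,20) (3,20)]
2. After x ≤ 16: [(2,10) (9,2) (16,11/9) (16,20) (3,20)]
3. After y ≥ 11: [(21/10,11) (16,11) (16,20) (3,20)]
4. After y ≤ 14: [(12/5,14) (21/10,11) (16,11) (16,14)]
5. Canonical ring: [(21/10,11) (16,11) (16,14) (12/5,14)]

Clipped polygon: [(21/10,11) (16,11) (16,14) (12/5,14)]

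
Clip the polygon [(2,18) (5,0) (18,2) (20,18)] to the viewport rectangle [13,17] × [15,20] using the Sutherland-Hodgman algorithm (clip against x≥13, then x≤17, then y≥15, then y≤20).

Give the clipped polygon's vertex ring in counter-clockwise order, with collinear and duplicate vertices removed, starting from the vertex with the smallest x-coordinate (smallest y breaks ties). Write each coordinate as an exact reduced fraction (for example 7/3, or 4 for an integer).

Clipped polygon: [(13,15) (17,15) (17,18) (13,18)]

1. After x ≥ 13: [(13,18) (13,16/13) (18,2) (20,18)]
2. After x ≤ 17: [(17,18) (13,18) (13,16/13) (17,24/13)]
3. After y ≥ 15: [(17,15) (17,18) (13,18) (13,15)]
4. After y ≤ 20: [(17,15) (17,18) (13,18) (13,15)]
5. Canonical ring: [(13,15) (17,15) (17,18) (13,18)]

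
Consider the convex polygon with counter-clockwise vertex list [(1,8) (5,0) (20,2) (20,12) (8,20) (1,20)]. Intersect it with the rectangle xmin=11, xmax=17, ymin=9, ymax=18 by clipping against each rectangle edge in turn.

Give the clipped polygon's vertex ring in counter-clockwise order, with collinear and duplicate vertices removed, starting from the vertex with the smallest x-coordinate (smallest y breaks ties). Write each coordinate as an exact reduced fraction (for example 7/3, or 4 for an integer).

Clipped polygon: [(11,9) (17,9) (17,14) (11,18)]

1. After x ≥ 11: [(11,4/5) (20,2) (20,12) (11,18)]
2. After x ≤ 17: [(11,4/5) (17,8/5) (17,14) (11,18)]
3. After y ≥ 9: [(11,9) (17,9) (17,14) (11,18)]
4. After y ≤ 18: [(11,9) (17,9) (17,14) (11,18)]
5. Canonical ring: [(11,9) (17,9) (17,14) (11,18)]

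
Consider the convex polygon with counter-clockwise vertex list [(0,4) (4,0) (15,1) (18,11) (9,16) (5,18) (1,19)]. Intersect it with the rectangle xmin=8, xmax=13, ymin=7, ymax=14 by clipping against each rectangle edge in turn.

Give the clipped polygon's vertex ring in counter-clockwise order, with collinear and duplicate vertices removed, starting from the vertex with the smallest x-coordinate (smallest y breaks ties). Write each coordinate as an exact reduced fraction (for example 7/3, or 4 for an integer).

1. After x ≥ 8: [(8,4/11) (15,1) (18,11) (9,16) (8,33/2)]
2. After x ≤ 13: [(8,4/11) (13,9/11) (13,124/9) (9,16) (8,33/2)]
3. After y ≥ 7: [(8,7) (13,7) (13,124/9) (9,16) (8,33/2)]
4. After y ≤ 14: [(8,14) (8,7) (13,7) (13,124/9) (63/5,14)]
5. Canonical ring: [(8,7) (13,7) (13,124/9) (63/5,14) (8,14)]

Clipped polygon: [(8,7) (13,7) (13,124/9) (63/5,14) (8,14)]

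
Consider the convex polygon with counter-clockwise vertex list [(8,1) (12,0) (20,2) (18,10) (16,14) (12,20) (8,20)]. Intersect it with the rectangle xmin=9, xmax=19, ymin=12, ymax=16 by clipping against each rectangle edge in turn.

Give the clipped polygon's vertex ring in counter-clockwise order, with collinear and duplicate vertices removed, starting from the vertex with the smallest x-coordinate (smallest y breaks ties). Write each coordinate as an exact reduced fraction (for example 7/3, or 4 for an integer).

Clipped polygon: [(9,12) (17,12) (16,14) (44/3,16) (9,16)]

1. After x ≥ 9: [(9,3/4) (12,0) (20,2) (18,10) (16,14) (12,20) (9,20)]
2. After x ≤ 19: [(9,3/4) (12,0) (19,7/4) (19,6) (18,10) (16,14) (12,20) (9,20)]
3. After y ≥ 12: [(9,12) (17,12) (16,14) (12,20) (9,20)]
4. After y ≤ 16: [(9,16) (9,12) (17,12) (16,14) (44/3,16)]
5. Canonical ring: [(9,12) (17,12) (16,14) (44/3,16) (9,16)]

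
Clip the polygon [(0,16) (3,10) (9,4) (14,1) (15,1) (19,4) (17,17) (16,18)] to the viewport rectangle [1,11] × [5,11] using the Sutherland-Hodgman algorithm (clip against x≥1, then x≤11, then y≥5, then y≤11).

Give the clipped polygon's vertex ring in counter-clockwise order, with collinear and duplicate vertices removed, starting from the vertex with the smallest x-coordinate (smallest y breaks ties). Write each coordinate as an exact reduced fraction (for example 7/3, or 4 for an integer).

Clipped polygon: [(5/2,11) (3,10) (8,5) (11,5) (11,11)]

1. After x ≥ 1: [(1,129/8) (1,14) (3,10) (9,4) (14,1) (15,1) (19,4) (17,17) (16,18)]
2. After x ≤ 11: [(11,139/8) (1,129/8) (1,14) (3,10) (9,4) (11,14/5)]
3. After y ≥ 5: [(11,5) (11,139/8) (1,129/8) (1,14) (3,10) (8,5)]
4. After y ≤ 11: [(11,5) (11,11) (5/2,11) (3,10) (8,5)]
5. Canonical ring: [(5/2,11) (3,10) (8,5) (11,5) (11,11)]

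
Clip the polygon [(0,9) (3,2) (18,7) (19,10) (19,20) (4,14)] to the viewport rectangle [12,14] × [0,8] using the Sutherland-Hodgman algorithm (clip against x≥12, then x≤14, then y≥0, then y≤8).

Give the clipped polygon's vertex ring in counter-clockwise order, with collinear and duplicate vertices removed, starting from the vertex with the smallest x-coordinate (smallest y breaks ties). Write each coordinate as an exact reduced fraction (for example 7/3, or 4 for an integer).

Clipped polygon: [(12,5) (14,17/3) (14,8) (12,8)]

1. After x ≥ 12: [(12,5) (18,7) (19,10) (19,20) (12,86/5)]
2. After x ≤ 14: [(12,5) (14,17/3) (14,18) (12,86/5)]
3. After y ≥ 0: [(12,5) (14,17/3) (14,18) (12,86/5)]
4. After y ≤ 8: [(12,8) (12,5) (14,17/3) (14,8)]
5. Canonical ring: [(12,5) (14,17/3) (14,8) (12,8)]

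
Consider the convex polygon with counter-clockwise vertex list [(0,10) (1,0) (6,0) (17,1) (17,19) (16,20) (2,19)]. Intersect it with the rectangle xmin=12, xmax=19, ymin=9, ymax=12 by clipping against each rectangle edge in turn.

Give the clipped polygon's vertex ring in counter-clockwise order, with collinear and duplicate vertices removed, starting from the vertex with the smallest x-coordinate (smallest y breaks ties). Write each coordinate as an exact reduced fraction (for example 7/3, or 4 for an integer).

Clipped polygon: [(12,9) (17,9) (17,12) (12,12)]

1. After x ≥ 12: [(12,6/11) (17,1) (17,19) (16,20) (12,138/7)]
2. After x ≤ 19: [(12,6/11) (17,1) (17,19) (16,20) (12,138/7)]
3. After y ≥ 9: [(12,9) (17,9) (17,19) (16,20) (12,138/7)]
4. After y ≤ 12: [(12,12) (12,9) (17,9) (17,12)]
5. Canonical ring: [(12,9) (17,9) (17,12) (12,12)]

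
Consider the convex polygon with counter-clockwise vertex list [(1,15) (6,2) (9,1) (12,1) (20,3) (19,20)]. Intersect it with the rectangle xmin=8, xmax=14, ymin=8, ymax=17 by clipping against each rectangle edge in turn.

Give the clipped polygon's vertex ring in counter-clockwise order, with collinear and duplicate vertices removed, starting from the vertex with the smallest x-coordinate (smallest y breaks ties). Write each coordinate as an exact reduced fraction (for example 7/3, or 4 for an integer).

1. After x ≥ 8: [(8,305/18) (8,4/3) (9,1) (12,1) (20,3) (19,20)]
2. After x ≤ 14: [(14,335/18) (8,305/18) (8,4/3) (9,1) (12,1) (14,3/2)]
3. After y ≥ 8: [(14,8) (14,335/18) (8,305/18) (8,8)]
4. After y ≤ 17: [(14,8) (14,17) (41/5,17) (8,305/18) (8,8)]
5. Canonical ring: [(8,8) (14,8) (14,17) (41/5,17) (8,305/18)]

Clipped polygon: [(8,8) (14,8) (14,17) (41/5,17) (8,305/18)]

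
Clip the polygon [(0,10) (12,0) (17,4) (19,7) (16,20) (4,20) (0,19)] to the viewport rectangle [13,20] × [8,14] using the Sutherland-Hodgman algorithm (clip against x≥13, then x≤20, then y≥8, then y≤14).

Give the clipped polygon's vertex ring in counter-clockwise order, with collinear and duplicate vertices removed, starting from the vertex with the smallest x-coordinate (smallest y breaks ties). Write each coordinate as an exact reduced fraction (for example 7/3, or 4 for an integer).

Clipped polygon: [(13,8) (244/13,8) (226/13,14) (13,14)]

1. After x ≥ 13: [(13,4/5) (17,4) (19,7) (16,20) (13,20)]
2. After x ≤ 20: [(13,4/5) (17,4) (19,7) (16,20) (13,20)]
3. After y ≥ 8: [(13,8) (244/13,8) (16,20) (13,20)]
4. After y ≤ 14: [(13,14) (13,8) (244/13,8) (226/13,14)]
5. Canonical ring: [(13,8) (244/13,8) (226/13,14) (13,14)]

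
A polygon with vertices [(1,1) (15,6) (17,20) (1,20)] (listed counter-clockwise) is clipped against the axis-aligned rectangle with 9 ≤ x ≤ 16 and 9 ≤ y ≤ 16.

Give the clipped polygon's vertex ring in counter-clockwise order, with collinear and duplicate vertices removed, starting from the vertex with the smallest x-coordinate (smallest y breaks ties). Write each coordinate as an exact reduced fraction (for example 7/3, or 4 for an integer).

Clipped polygon: [(9,9) (108/7,9) (16,13) (16,16) (9,16)]

1. After x ≥ 9: [(9,27/7) (15,6) (17,20) (9,20)]
2. After x ≤ 16: [(9,27/7) (15,6) (16,13) (16,20) (9,20)]
3. After y ≥ 9: [(9,9) (108/7,9) (16,13) (16,20) (9,20)]
4. After y ≤ 16: [(9,16) (9,9) (108/7,9) (16,13) (16,16)]
5. Canonical ring: [(9,9) (108/7,9) (16,13) (16,16) (9,16)]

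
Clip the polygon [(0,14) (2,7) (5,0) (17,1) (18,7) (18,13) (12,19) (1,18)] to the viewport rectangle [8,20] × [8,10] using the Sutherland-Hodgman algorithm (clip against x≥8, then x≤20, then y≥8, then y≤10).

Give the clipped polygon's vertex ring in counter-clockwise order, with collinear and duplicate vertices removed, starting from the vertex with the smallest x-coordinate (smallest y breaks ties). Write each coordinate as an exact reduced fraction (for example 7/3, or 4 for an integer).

Clipped polygon: [(8,8) (18,8) (18,10) (8,10)]

1. After x ≥ 8: [(8,1/4) (17,1) (18,7) (18,13) (12,19) (8,205/11)]
2. After x ≤ 20: [(8,1/4) (17,1) (18,7) (18,13) (12,19) (8,205/11)]
3. After y ≥ 8: [(8,8) (18,8) (18,13) (12,19) (8,205/11)]
4. After y ≤ 10: [(8,10) (8,8) (18,8) (18,10)]
5. Canonical ring: [(8,8) (18,8) (18,10) (8,10)]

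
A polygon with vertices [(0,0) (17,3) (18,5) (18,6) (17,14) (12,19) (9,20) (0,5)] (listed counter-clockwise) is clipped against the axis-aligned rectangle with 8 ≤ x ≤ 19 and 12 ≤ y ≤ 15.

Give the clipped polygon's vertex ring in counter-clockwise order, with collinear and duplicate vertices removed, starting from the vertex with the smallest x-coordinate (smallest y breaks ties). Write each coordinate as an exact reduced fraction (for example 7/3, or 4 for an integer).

1. After x ≥ 8: [(8,24/17) (17,3) (18,5) (18,6) (17,14) (12,19) (9,20) (8,55/3)]
2. After x ≤ 19: [(8,24/17) (17,3) (18,5) (18,6) (17,14) (12,19) (9,20) (8,55/3)]
3. After y ≥ 12: [(8,12) (69/4,12) (17,14) (12,19) (9,20) (8,55/3)]
4. After y ≤ 15: [(8,15) (8,12) (69/4,12) (17,14) (16,15)]
5. Canonical ring: [(8,12) (69/4,12) (17,14) (16,15) (8,15)]

Clipped polygon: [(8,12) (69/4,12) (17,14) (16,15) (8,15)]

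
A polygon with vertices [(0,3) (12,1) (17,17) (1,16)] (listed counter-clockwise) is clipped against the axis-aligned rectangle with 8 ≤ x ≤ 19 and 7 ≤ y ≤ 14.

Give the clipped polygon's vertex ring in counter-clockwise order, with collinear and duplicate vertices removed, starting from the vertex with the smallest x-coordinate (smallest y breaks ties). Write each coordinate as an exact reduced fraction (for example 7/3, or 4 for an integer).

Clipped polygon: [(8,7) (111/8,7) (257/16,14) (8,14)]

1. After x ≥ 8: [(8,5/3) (12,1) (17,17) (8,263/16)]
2. After x ≤ 19: [(8,5/3) (12,1) (17,17) (8,263/16)]
3. After y ≥ 7: [(8,7) (111/8,7) (17,17) (8,263/16)]
4. After y ≤ 14: [(8,14) (8,7) (111/8,7) (257/16,14)]
5. Canonical ring: [(8,7) (111/8,7) (257/16,14) (8,14)]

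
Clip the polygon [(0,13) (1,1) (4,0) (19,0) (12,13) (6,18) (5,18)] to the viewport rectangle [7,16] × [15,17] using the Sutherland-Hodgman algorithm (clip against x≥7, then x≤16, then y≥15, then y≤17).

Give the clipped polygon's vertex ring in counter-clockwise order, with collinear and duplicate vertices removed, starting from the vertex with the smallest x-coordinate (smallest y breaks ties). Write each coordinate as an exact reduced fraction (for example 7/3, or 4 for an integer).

1. After x ≥ 7: [(7,0) (19,0) (12,13) (7,103/6)]
2. After x ≤ 16: [(7,0) (16,0) (16,39/7) (12,13) (7,103/6)]
3. After y ≥ 15: [(7,15) (48/5,15) (7,103/6)]
4. After y ≤ 17: [(7,17) (7,15) (48/5,15) (36/5,17)]
5. Canonical ring: [(7,15) (48/5,15) (36/5,17) (7,17)]

Clipped polygon: [(7,15) (48/5,15) (36/5,17) (7,17)]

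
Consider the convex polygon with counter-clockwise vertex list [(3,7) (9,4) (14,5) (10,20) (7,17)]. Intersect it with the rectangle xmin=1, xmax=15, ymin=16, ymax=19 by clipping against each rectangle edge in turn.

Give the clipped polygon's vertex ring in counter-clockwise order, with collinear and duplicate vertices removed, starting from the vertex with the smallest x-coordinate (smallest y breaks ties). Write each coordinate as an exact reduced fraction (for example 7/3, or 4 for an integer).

1. After x ≥ 1: [(3,7) (9,4) (14,5) (10,20) (7,17)]
2. After x ≤ 15: [(3,7) (9,4) (14,5) (10,20) (7,17)]
3. After y ≥ 16: [(33/5,16) (166/15,16) (10,20) (7,17)]
4. After y ≤ 19: [(33/5,16) (166/15,16) (154/15,19) (9,19) (7,17)]
5. Canonical ring: [(33/5,16) (166/15,16) (154/15,19) (9,19) (7,17)]

Clipped polygon: [(33/5,16) (166/15,16) (154/15,19) (9,19) (7,17)]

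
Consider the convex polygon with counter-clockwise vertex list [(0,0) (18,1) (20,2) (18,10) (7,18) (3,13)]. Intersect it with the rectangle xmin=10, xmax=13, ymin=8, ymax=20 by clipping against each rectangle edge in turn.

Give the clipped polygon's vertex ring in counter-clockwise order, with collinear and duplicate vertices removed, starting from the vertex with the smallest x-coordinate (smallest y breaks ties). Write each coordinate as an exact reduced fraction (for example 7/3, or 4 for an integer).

Clipped polygon: [(10,8) (13,8) (13,150/11) (10,174/11)]

1. After x ≥ 10: [(10,5/9) (18,1) (20,2) (18,10) (10,174/11)]
2. After x ≤ 13: [(10,5/9) (13,13/18) (13,150/11) (10,174/11)]
3. After y ≥ 8: [(10,8) (13,8) (13,150/11) (10,174/11)]
4. After y ≤ 20: [(10,8) (13,8) (13,150/11) (10,174/11)]
5. Canonical ring: [(10,8) (13,8) (13,150/11) (10,174/11)]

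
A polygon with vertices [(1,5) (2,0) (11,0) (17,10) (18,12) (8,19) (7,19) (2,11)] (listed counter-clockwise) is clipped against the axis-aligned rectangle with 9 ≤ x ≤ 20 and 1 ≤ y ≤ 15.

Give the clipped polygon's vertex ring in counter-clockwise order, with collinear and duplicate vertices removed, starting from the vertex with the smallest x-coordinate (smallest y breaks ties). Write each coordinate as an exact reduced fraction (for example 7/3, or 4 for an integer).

1. After x ≥ 9: [(9,0) (11,0) (17,10) (18,12) (9,183/10)]
2. After x ≤ 20: [(9,0) (11,0) (17,10) (18,12) (9,183/10)]
3. After y ≥ 1: [(9,1) (58/5,1) (17,10) (18,12) (9,183/10)]
4. After y ≤ 15: [(9,15) (9,1) (58/5,1) (17,10) (18,12) (96/7,15)]
5. Canonical ring: [(9,1) (58/5,1) (17,10) (18,12) (96/7,15) (9,15)]

Clipped polygon: [(9,1) (58/5,1) (17,10) (18,12) (96/7,15) (9,15)]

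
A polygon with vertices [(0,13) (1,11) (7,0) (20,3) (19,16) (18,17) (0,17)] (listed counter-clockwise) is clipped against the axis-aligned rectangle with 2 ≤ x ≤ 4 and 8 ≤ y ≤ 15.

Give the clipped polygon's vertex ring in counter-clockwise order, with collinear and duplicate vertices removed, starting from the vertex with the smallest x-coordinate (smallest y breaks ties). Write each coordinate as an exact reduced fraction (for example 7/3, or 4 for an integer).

1. After x ≥ 2: [(2,55/6) (7,0) (20,3) (19,16) (18,17) (2,17)]
2. After x ≤ 4: [(2,55/6) (4,11/2) (4,17) (2,17)]
3. After y ≥ 8: [(2,55/6) (29/11,8) (4,8) (4,17) (2,17)]
4. After y ≤ 15: [(2,15) (2,55/6) (29/11,8) (4,8) (4,15)]
5. Canonical ring: [(2,55/6) (29/11,8) (4,8) (4,15) (2,15)]

Clipped polygon: [(2,55/6) (29/11,8) (4,8) (4,15) (2,15)]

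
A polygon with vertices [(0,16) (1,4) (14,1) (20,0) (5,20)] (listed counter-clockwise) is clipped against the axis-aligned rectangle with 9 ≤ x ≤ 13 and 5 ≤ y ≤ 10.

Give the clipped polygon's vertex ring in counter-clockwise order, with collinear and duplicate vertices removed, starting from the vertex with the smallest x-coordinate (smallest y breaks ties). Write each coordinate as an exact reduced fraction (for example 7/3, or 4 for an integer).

Clipped polygon: [(9,5) (13,5) (13,28/3) (25/2,10) (9,10)]

1. After x ≥ 9: [(9,28/13) (14,1) (20,0) (9,44/3)]
2. After x ≤ 13: [(9,28/13) (13,16/13) (13,28/3) (9,44/3)]
3. After y ≥ 5: [(9,5) (13,5) (13,28/3) (9,44/3)]
4. After y ≤ 10: [(9,10) (9,5) (13,5) (13,28/3) (25/2,10)]
5. Canonical ring: [(9,5) (13,5) (13,28/3) (25/2,10) (9,10)]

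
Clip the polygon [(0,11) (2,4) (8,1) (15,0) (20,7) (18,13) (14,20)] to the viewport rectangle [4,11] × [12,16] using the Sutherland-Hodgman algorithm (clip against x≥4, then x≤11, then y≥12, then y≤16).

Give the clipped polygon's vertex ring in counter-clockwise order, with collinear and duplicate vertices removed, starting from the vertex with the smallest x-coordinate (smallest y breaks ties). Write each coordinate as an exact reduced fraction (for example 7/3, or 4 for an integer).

Clipped polygon: [(4,12) (11,12) (11,16) (70/9,16) (4,95/7)]

1. After x ≥ 4: [(4,95/7) (4,3) (8,1) (15,0) (20,7) (18,13) (14,20)]
2. After x ≤ 11: [(11,253/14) (4,95/7) (4,3) (8,1) (11,4/7)]
3. After y ≥ 12: [(11,12) (11,253/14) (4,95/7) (4,12)]
4. After y ≤ 16: [(11,12) (11,16) (70/9,16) (4,95/7) (4,12)]
5. Canonical ring: [(4,12) (11,12) (11,16) (70/9,16) (4,95/7)]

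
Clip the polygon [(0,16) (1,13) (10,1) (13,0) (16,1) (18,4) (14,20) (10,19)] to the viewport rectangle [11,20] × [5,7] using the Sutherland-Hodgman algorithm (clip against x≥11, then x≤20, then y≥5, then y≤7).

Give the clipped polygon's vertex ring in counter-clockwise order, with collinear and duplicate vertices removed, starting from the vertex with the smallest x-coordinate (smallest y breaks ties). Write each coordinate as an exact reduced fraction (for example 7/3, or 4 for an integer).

1. After x ≥ 11: [(11,2/3) (13,0) (16,1) (18,4) (14,20) (11,77/4)]
2. After x ≤ 20: [(11,2/3) (13,0) (16,1) (18,4) (14,20) (11,77/4)]
3. After y ≥ 5: [(11,5) (71/4,5) (14,20) (11,77/4)]
4. After y ≤ 7: [(11,7) (11,5) (71/4,5) (69/4,7)]
5. Canonical ring: [(11,5) (71/4,5) (69/4,7) (11,7)]

Clipped polygon: [(11,5) (71/4,5) (69/4,7) (11,7)]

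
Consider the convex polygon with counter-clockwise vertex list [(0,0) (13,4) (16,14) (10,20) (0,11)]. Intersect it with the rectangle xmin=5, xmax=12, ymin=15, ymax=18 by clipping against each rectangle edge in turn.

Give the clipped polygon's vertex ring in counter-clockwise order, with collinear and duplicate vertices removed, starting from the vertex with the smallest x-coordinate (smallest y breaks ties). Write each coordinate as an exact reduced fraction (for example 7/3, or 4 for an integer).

1. After x ≥ 5: [(5,20/13) (13,4) (16,14) (10,20) (5,31/2)]
2. After x ≤ 12: [(5,20/13) (12,48/13) (12,18) (10,20) (5,31/2)]
3. After y ≥ 15: [(5,15) (12,15) (12,18) (10,20) (5,31/2)]
4. After y ≤ 18: [(5,15) (12,15) (12,18) (12,18) (70/9,18) (5,31/2)]
5. Canonical ring: [(5,15) (12,15) (12,18) (70/9,18) (5,31/2)]

Clipped polygon: [(5,15) (12,15) (12,18) (70/9,18) (5,31/2)]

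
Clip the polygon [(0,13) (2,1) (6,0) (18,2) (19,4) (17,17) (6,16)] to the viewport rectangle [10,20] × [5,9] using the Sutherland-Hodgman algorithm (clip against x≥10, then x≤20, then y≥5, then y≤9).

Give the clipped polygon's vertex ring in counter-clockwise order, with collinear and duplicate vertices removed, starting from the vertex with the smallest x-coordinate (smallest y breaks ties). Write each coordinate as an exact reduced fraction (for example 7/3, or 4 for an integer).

Clipped polygon: [(10,5) (245/13,5) (237/13,9) (10,9)]

1. After x ≥ 10: [(10,2/3) (18,2) (19,4) (17,17) (10,180/11)]
2. After x ≤ 20: [(10,2/3) (18,2) (19,4) (17,17) (10,180/11)]
3. After y ≥ 5: [(10,5) (245/13,5) (17,17) (10,180/11)]
4. After y ≤ 9: [(10,9) (10,5) (245/13,5) (237/13,9)]
5. Canonical ring: [(10,5) (245/13,5) (237/13,9) (10,9)]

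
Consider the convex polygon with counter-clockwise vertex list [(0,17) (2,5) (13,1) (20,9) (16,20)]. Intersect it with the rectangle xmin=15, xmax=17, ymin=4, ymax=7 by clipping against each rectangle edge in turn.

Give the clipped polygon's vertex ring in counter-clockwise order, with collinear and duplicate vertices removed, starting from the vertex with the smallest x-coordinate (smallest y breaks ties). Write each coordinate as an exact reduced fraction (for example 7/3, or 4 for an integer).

1. After x ≥ 15: [(15,317/16) (15,23/7) (20,9) (16,20)]
2. After x ≤ 17: [(15,317/16) (15,23/7) (17,39/7) (17,69/4) (16,20)]
3. After y ≥ 4: [(15,317/16) (15,4) (125/8,4) (17,39/7) (17,69/4) (16,20)]
4. After y ≤ 7: [(15,7) (15,4) (125/8,4) (17,39/7) (17,7)]
5. Canonical ring: [(15,4) (125/8,4) (17,39/7) (17,7) (15,7)]

Clipped polygon: [(15,4) (125/8,4) (17,39/7) (17,7) (15,7)]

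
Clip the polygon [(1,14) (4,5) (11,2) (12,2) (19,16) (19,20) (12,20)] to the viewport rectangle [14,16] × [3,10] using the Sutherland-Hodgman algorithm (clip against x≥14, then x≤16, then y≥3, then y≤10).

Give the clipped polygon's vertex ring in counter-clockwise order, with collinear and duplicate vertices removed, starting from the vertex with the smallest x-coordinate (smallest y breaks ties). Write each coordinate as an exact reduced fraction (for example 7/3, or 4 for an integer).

Clipped polygon: [(14,6) (16,10) (14,10)]

1. After x ≥ 14: [(14,6) (19,16) (19,20) (14,20)]
2. After x ≤ 16: [(14,6) (16,10) (16,20) (14,20)]
3. After y ≥ 3: [(14,6) (16,10) (16,20) (14,20)]
4. After y ≤ 10: [(14,10) (14,6) (16,10) (16,10)]
5. Canonical ring: [(14,6) (16,10) (14,10)]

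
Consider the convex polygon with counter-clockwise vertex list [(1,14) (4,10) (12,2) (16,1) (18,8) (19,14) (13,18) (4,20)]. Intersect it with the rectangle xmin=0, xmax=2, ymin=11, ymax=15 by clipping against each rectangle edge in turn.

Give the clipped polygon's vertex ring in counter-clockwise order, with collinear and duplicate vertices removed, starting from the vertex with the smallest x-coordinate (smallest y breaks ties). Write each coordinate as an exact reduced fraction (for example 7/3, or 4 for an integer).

Clipped polygon: [(1,14) (2,38/3) (2,15) (3/2,15)]

1. After x ≥ 0: [(1,14) (4,10) (12,2) (16,1) (18,8) (19,14) (13,18) (4,20)]
2. After x ≤ 2: [(2,16) (1,14) (2,38/3)]
3. After y ≥ 11: [(2,16) (1,14) (2,38/3)]
4. After y ≤ 15: [(2,15) (3/2,15) (1,14) (2,38/3)]
5. Canonical ring: [(1,14) (2,38/3) (2,15) (3/2,15)]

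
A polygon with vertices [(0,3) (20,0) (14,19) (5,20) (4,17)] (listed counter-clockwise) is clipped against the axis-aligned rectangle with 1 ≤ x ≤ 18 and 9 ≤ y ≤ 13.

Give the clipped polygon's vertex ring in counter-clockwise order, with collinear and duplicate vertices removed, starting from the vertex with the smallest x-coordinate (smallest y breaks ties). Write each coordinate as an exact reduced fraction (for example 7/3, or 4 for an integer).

1. After x ≥ 1: [(1,13/2) (1,57/20) (20,0) (14,19) (5,20) (4,17)]
2. After x ≤ 18: [(1,13/2) (1,57/20) (18,3/10) (18,19/3) (14,19) (5,20) (4,17)]
3. After y ≥ 9: [(12/7,9) (326/19,9) (14,19) (5,20) (4,17)]
4. After y ≤ 13: [(20/7,13) (12/7,9) (326/19,9) (302/19,13)]
5. Canonical ring: [(12/7,9) (326/19,9) (302/19,13) (20/7,13)]

Clipped polygon: [(12/7,9) (326/19,9) (302/19,13) (20/7,13)]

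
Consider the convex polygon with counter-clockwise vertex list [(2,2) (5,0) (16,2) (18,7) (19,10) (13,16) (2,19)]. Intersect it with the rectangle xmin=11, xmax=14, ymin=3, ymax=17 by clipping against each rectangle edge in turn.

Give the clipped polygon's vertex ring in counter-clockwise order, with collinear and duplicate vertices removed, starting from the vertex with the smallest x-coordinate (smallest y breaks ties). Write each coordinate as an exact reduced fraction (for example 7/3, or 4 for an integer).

Clipped polygon: [(11,3) (14,3) (14,15) (13,16) (11,182/11)]

1. After x ≥ 11: [(11,12/11) (16,2) (18,7) (19,10) (13,16) (11,182/11)]
2. After x ≤ 14: [(11,12/11) (14,18/11) (14,15) (13,16) (11,182/11)]
3. After y ≥ 3: [(11,3) (14,3) (14,15) (13,16) (11,182/11)]
4. After y ≤ 17: [(11,3) (14,3) (14,15) (13,16) (11,182/11)]
5. Canonical ring: [(11,3) (14,3) (14,15) (13,16) (11,182/11)]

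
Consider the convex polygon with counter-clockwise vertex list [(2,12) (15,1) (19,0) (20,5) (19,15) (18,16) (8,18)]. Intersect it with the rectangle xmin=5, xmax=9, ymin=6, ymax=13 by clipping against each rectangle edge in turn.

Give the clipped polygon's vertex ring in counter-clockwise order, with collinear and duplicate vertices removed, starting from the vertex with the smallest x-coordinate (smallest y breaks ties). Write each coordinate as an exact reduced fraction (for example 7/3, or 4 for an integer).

Clipped polygon: [(5,123/13) (9,79/13) (9,13) (5,13)]

1. After x ≥ 5: [(5,15) (5,123/13) (15,1) (19,0) (20,5) (19,15) (18,16) (8,18)]
2. After x ≤ 9: [(5,15) (5,123/13) (9,79/13) (9,89/5) (8,18)]
3. After y ≥ 6: [(5,15) (5,123/13) (9,79/13) (9,89/5) (8,18)]
4. After y ≤ 13: [(5,13) (5,123/13) (9,79/13) (9,13)]
5. Canonical ring: [(5,123/13) (9,79/13) (9,13) (5,13)]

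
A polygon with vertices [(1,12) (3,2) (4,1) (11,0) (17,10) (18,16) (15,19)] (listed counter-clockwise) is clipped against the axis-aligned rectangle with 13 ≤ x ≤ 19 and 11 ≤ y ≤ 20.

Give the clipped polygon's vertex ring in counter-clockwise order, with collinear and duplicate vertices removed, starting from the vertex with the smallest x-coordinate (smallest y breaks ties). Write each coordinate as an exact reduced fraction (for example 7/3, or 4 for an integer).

1. After x ≥ 13: [(13,18) (13,10/3) (17,10) (18,16) (15,19)]
2. After x ≤ 19: [(13,18) (13,10/3) (17,10) (18,16) (15,19)]
3. After y ≥ 11: [(13,18) (13,11) (103/6,11) (18,16) (15,19)]
4. After y ≤ 20: [(13,18) (13,11) (103/6,11) (18,16) (15,19)]
5. Canonical ring: [(13,11) (103/6,11) (18,16) (15,19) (13,18)]

Clipped polygon: [(13,11) (103/6,11) (18,16) (15,19) (13,18)]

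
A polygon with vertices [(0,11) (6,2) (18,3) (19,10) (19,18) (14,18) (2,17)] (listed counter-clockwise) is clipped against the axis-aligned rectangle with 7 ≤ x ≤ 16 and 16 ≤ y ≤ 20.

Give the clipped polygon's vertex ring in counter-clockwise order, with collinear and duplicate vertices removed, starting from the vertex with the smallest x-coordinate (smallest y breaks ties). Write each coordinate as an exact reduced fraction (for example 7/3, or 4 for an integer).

Clipped polygon: [(7,16) (16,16) (16,18) (14,18) (7,209/12)]

1. After x ≥ 7: [(7,25/12) (18,3) (19,10) (19,18) (14,18) (7,209/12)]
2. After x ≤ 16: [(7,25/12) (16,17/6) (16,18) (14,18) (7,209/12)]
3. After y ≥ 16: [(7,16) (16,16) (16,18) (14,18) (7,209/12)]
4. After y ≤ 20: [(7,16) (16,16) (16,18) (14,18) (7,209/12)]
5. Canonical ring: [(7,16) (16,16) (16,18) (14,18) (7,209/12)]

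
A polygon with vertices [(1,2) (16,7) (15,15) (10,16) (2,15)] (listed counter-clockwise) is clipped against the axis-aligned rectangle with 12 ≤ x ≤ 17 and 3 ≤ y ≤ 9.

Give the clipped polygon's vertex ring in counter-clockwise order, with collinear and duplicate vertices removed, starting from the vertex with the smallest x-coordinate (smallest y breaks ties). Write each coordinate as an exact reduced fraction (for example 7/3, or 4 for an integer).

1. After x ≥ 12: [(12,17/3) (16,7) (15,15) (12,78/5)]
2. After x ≤ 17: [(12,17/3) (16,7) (15,15) (12,78/5)]
3. After y ≥ 3: [(12,17/3) (16,7) (15,15) (12,78/5)]
4. After y ≤ 9: [(12,9) (12,17/3) (16,7) (63/4,9)]
5. Canonical ring: [(12,17/3) (16,7) (63/4,9) (12,9)]

Clipped polygon: [(12,17/3) (16,7) (63/4,9) (12,9)]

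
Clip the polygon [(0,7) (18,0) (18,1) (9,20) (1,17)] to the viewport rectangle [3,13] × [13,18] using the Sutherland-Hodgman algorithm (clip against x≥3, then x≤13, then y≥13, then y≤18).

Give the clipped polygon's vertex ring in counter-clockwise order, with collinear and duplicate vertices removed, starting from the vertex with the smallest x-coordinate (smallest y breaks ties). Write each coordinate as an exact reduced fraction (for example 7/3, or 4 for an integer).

Clipped polygon: [(3,13) (234/19,13) (189/19,18) (11/3,18) (3,71/4)]

1. After x ≥ 3: [(3,35/6) (18,0) (18,1) (9,20) (3,71/4)]
2. After x ≤ 13: [(3,35/6) (13,35/18) (13,104/9) (9,20) (3,71/4)]
3. After y ≥ 13: [(3,13) (234/19,13) (9,20) (3,71/4)]
4. After y ≤ 18: [(3,13) (234/19,13) (189/19,18) (11/3,18) (3,71/4)]
5. Canonical ring: [(3,13) (234/19,13) (189/19,18) (11/3,18) (3,71/4)]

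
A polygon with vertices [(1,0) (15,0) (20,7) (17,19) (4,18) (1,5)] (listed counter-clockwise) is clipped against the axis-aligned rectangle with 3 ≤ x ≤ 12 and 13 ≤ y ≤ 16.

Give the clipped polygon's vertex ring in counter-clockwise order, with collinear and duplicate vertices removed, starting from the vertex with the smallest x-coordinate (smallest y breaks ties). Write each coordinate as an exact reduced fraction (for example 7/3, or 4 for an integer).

Clipped polygon: [(3,13) (12,13) (12,16) (46/13,16) (3,41/3)]

1. After x ≥ 3: [(3,0) (15,0) (20,7) (17,19) (4,18) (3,41/3)]
2. After x ≤ 12: [(3,0) (12,0) (12,242/13) (4,18) (3,41/3)]
3. After y ≥ 13: [(3,13) (12,13) (12,242/13) (4,18) (3,41/3)]
4. After y ≤ 16: [(3,13) (12,13) (12,16) (46/13,16) (3,41/3)]
5. Canonical ring: [(3,13) (12,13) (12,16) (46/13,16) (3,41/3)]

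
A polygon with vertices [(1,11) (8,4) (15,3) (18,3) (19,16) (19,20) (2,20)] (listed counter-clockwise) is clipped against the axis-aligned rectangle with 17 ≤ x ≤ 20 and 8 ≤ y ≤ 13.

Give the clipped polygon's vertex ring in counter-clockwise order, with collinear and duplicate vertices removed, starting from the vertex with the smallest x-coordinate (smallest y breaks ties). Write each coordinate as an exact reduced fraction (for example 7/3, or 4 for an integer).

Clipped polygon: [(17,8) (239/13,8) (244/13,13) (17,13)]

1. After x ≥ 17: [(17,3) (18,3) (19,16) (19,20) (17,20)]
2. After x ≤ 20: [(17,3) (18,3) (19,16) (19,20) (17,20)]
3. After y ≥ 8: [(17,8) (239/13,8) (19,16) (19,20) (17,20)]
4. After y ≤ 13: [(17,13) (17,8) (239/13,8) (244/13,13)]
5. Canonical ring: [(17,8) (239/13,8) (244/13,13) (17,13)]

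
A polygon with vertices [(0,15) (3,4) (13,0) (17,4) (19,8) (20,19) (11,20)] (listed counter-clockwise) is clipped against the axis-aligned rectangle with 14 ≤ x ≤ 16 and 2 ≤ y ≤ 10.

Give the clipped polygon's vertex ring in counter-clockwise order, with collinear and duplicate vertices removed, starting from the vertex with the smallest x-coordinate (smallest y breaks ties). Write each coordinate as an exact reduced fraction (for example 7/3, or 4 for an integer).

Clipped polygon: [(14,2) (15,2) (16,3) (16,10) (14,10)]

1. After x ≥ 14: [(14,1) (17,4) (19,8) (20,19) (14,59/3)]
2. After x ≤ 16: [(14,1) (16,3) (16,175/9) (14,59/3)]
3. After y ≥ 2: [(14,2) (15,2) (16,3) (16,175/9) (14,59/3)]
4. After y ≤ 10: [(14,10) (14,2) (15,2) (16,3) (16,10)]
5. Canonical ring: [(14,2) (15,2) (16,3) (16,10) (14,10)]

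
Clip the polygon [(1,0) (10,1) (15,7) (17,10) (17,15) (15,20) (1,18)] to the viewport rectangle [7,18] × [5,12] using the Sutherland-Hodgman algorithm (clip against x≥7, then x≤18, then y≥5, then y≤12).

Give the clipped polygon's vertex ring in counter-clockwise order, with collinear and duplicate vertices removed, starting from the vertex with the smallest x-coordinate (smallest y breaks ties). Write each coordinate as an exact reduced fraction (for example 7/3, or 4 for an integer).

1. After x ≥ 7: [(7,2/3) (10,1) (15,7) (17,10) (17,15) (15,20) (7,132/7)]
2. After x ≤ 18: [(7,2/3) (10,1) (15,7) (17,10) (17,15) (15,20) (7,132/7)]
3. After y ≥ 5: [(7,5) (40/3,5) (15,7) (17,10) (17,15) (15,20) (7,132/7)]
4. After y ≤ 12: [(7,12) (7,5) (40/3,5) (15,7) (17,10) (17,12)]
5. Canonical ring: [(7,5) (40/3,5) (15,7) (17,10) (17,12) (7,12)]

Clipped polygon: [(7,5) (40/3,5) (15,7) (17,10) (17,12) (7,12)]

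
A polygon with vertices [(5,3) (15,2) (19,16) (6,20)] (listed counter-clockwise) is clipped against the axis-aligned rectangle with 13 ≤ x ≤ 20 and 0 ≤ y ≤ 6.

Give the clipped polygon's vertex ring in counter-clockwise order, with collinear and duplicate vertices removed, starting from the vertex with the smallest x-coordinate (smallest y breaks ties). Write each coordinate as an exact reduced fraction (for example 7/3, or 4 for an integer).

1. After x ≥ 13: [(13,11/5) (15,2) (19,16) (13,232/13)]
2. After x ≤ 20: [(13,11/5) (15,2) (19,16) (13,232/13)]
3. After y ≥ 0: [(13,11/5) (15,2) (19,16) (13,232/13)]
4. After y ≤ 6: [(13,6) (13,11/5) (15,2) (113/7,6)]
5. Canonical ring: [(13,11/5) (15,2) (113/7,6) (13,6)]

Clipped polygon: [(13,11/5) (15,2) (113/7,6) (13,6)]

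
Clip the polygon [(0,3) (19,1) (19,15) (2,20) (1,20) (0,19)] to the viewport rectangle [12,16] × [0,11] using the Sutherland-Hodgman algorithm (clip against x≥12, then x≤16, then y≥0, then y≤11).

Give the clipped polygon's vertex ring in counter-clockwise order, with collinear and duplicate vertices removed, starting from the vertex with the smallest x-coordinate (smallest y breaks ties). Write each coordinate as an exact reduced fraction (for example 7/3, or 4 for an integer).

Clipped polygon: [(12,33/19) (16,25/19) (16,11) (12,11)]

1. After x ≥ 12: [(12,33/19) (19,1) (19,15) (12,290/17)]
2. After x ≤ 16: [(12,33/19) (16,25/19) (16,270/17) (12,290/17)]
3. After y ≥ 0: [(12,33/19) (16,25/19) (16,270/17) (12,290/17)]
4. After y ≤ 11: [(12,11) (12,33/19) (16,25/19) (16,11)]
5. Canonical ring: [(12,33/19) (16,25/19) (16,11) (12,11)]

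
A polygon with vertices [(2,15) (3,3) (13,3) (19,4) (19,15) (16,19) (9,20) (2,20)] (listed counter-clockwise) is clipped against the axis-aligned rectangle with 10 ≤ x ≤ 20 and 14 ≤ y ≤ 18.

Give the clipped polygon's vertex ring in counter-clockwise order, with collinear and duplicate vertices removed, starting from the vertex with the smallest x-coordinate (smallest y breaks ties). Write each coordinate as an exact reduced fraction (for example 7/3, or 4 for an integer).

1. After x ≥ 10: [(10,3) (13,3) (19,4) (19,15) (16,19) (10,139/7)]
2. After x ≤ 20: [(10,3) (13,3) (19,4) (19,15) (16,19) (10,139/7)]
3. After y ≥ 14: [(10,14) (19,14) (19,15) (16,19) (10,139/7)]
4. After y ≤ 18: [(10,18) (10,14) (19,14) (19,15) (67/4,18)]
5. Canonical ring: [(10,14) (19,14) (19,15) (67/4,18) (10,18)]

Clipped polygon: [(10,14) (19,14) (19,15) (67/4,18) (10,18)]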